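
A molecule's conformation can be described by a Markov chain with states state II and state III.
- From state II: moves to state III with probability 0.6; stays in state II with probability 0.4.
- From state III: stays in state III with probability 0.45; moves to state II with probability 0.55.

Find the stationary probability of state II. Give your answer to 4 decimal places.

Let the stationary distribution be π with π = πP and π_1 + π_2 = 1.
π_1 = 0.4·π_1 + 0.55·π_2
Solving with the normalization constraint gives π = (0.4783, 0.5217).
So the stationary probability of state II is 0.4783.

0.4783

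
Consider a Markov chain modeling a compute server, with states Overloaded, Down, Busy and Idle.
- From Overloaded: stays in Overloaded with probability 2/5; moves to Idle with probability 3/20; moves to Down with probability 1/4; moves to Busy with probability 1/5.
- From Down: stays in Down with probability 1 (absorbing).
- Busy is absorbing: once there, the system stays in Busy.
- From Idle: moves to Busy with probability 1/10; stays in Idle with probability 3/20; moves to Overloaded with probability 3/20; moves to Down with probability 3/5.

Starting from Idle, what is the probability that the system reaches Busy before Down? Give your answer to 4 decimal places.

0.1846

Let h(s) be the probability of absorption at Busy starting from transient state s. Then h(Busy) = 1 and h(Down) = 0. By first-step analysis:
h(Overloaded) = 0.4·h(Overloaded) + 0.25·0 + 0.2·1 + 0.15·h(Idle)
h(Idle) = 0.15·h(Overloaded) + 0.6·0 + 0.1·1 + 0.15·h(Idle)
Solving: h(Overloaded) = 0.3795, h(Idle) = 0.1846.
Starting from Idle, the probability is 0.1846.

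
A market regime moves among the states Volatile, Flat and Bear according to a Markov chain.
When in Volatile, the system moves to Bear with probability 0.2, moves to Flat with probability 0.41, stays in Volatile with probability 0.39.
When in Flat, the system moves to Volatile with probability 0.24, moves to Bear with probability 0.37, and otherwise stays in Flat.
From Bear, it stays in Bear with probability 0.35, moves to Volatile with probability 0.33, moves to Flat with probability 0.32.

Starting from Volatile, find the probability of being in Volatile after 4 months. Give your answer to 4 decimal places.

0.3151

Propagate the distribution vector 4 months from Volatile.
After 0 months: (1.0000, 0.0000, 0.0000)
After 1 month: (0.3900, 0.4100, 0.2000)
After 2 months: (0.3165, 0.3838, 0.2997)
After 3 months: (0.3144, 0.3754, 0.3102)
After 4 months: (0.3151, 0.3746, 0.3103)
P(in Volatile after 4 months) = 0.3151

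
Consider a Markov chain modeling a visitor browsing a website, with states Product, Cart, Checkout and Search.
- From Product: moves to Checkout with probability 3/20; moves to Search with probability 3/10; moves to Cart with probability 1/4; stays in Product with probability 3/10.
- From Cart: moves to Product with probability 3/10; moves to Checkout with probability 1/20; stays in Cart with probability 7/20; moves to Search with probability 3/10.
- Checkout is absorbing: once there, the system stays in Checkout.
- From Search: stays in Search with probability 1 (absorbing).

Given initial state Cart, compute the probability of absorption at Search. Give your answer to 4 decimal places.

0.7895

Let h(s) be the probability of absorption at Search starting from transient state s. Then h(Search) = 1 and h(Checkout) = 0. By first-step analysis:
h(Product) = 0.3·h(Product) + 0.25·h(Cart) + 0.15·0 + 0.3·1
h(Cart) = 0.3·h(Product) + 0.35·h(Cart) + 0.05·0 + 0.3·1
Solving: h(Product) = 0.7105, h(Cart) = 0.7895.
Starting from Cart, the probability is 0.7895.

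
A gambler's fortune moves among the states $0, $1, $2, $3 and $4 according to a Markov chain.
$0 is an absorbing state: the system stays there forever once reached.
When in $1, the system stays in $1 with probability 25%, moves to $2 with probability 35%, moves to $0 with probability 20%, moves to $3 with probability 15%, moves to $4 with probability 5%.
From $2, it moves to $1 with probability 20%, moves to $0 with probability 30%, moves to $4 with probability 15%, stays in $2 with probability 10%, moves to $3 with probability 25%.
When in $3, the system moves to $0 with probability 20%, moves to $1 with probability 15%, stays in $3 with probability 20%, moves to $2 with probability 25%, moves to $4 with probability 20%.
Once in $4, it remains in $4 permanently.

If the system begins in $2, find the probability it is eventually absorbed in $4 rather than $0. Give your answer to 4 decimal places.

0.3533

Let h(s) be the probability of absorption at $4 starting from transient state s. Then h($4) = 1 and h($0) = 0. By first-step analysis:
h($1) = 0.2·0 + 0.25·h($1) + 0.35·h($2) + 0.15·h($3) + 0.05·1
h($2) = 0.3·0 + 0.2·h($1) + 0.1·h($2) + 0.25·h($3) + 0.15·1
h($3) = 0.2·0 + 0.15·h($1) + 0.25·h($2) + 0.2·h($3) + 0.2·1
Solving: h($1) = 0.3155, h($2) = 0.3533, h($3) = 0.4196.
Starting from $2, the probability is 0.3533.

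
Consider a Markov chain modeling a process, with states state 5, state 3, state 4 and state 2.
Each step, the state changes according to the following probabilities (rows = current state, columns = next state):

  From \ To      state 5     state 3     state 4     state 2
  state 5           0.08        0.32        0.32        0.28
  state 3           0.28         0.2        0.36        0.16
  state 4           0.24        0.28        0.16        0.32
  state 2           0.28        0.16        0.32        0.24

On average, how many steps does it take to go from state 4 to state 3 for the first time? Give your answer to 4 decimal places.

Let t(s) be the expected number of steps to first reach state 3 from state s, with t(state 3) = 0. Conditioning on the first step:
t(state 5) = 1 + 0.08·t(state 5) + 0.32·t(state 4) + 0.28·t(state 2)
t(state 4) = 1 + 0.24·t(state 5) + 0.16·t(state 4) + 0.32·t(state 2)
t(state 2) = 1 + 0.28·t(state 5) + 0.32·t(state 4) + 0.24·t(state 2)
Solving: t(state 5) = 3.7851, t(state 4) = 3.9357, t(state 2) = 4.3675.
Expected steps from state 4 to state 3: 3.9357.

3.9357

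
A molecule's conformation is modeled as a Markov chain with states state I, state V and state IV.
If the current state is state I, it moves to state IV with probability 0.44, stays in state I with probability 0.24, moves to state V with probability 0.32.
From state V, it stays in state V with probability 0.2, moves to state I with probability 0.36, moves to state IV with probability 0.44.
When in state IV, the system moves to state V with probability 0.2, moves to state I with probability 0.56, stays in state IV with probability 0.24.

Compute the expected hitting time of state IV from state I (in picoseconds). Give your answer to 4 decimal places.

Let t(s) be the expected number of picoseconds to first reach state IV from state s, with t(state IV) = 0. Conditioning on the first picosecond:
t(state I) = 1 + 0.24·t(state I) + 0.32·t(state V)
t(state V) = 1 + 0.36·t(state I) + 0.2·t(state V)
Solving: t(state I) = 2.2727, t(state V) = 2.2727.
Expected picoseconds from state I to state IV: 2.2727.

2.2727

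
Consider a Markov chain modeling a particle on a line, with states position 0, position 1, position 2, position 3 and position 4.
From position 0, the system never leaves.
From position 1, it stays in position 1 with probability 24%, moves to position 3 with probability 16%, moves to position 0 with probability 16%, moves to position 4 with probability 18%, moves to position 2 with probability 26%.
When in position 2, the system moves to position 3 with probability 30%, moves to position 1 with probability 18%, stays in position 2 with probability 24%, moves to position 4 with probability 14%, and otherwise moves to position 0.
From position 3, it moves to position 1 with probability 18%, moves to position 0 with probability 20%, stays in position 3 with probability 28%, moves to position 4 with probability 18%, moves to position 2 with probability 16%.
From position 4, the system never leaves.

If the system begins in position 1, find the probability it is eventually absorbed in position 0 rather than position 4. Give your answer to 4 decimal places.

0.4902

Let h(s) be the probability of absorption at position 0 starting from transient state s. Then h(position 0) = 1 and h(position 4) = 0. By first-step analysis:
h(position 1) = 0.16·1 + 0.24·h(position 1) + 0.26·h(position 2) + 0.16·h(position 3) + 0.18·0
h(position 2) = 0.14·1 + 0.18·h(position 1) + 0.24·h(position 2) + 0.3·h(position 3) + 0.14·0
h(position 3) = 0.2·1 + 0.18·h(position 1) + 0.16·h(position 2) + 0.28·h(position 3) + 0.18·0
Solving: h(position 1) = 0.4902, h(position 2) = 0.5024, h(position 3) = 0.5120.
Starting from position 1, the probability is 0.4902.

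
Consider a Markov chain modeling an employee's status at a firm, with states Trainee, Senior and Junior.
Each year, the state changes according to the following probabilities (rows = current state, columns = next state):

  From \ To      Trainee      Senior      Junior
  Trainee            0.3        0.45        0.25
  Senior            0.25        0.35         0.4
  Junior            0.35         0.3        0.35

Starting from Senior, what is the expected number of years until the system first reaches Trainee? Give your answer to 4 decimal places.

Let t(s) be the expected number of years to first reach Trainee from state s, with t(Trainee) = 0. Conditioning on the first year:
t(Senior) = 1 + 0.35·t(Senior) + 0.4·t(Junior)
t(Junior) = 1 + 0.3·t(Senior) + 0.35·t(Junior)
Solving: t(Senior) = 3.4711, t(Junior) = 3.1405.
Expected years from Senior to Trainee: 3.4711.

3.4711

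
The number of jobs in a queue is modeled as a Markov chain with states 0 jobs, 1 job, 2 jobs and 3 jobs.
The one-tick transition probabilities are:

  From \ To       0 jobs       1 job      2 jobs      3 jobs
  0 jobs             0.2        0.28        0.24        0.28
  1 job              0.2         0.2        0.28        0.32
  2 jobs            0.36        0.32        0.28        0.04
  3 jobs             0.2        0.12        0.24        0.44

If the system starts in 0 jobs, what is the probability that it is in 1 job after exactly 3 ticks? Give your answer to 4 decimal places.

Propagate the distribution vector 3 ticks from 0 jobs.
After 0 ticks: (1.0000, 0.0000, 0.0000, 0.0000)
After 1 tick: (0.2000, 0.2800, 0.2400, 0.2800)
After 2 ticks: (0.2384, 0.2224, 0.2608, 0.2784)
After 3 ticks: (0.2417, 0.2281, 0.2593, 0.2708)
P(in 1 job after 3 ticks) = 0.2281

0.2281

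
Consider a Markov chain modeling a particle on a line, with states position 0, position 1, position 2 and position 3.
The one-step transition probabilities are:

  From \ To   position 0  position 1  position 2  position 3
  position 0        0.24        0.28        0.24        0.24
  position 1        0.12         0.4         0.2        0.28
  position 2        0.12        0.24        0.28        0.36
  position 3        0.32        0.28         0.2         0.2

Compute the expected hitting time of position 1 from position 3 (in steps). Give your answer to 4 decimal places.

Let t(s) be the expected number of steps to first reach position 1 from state s, with t(position 1) = 0. Conditioning on the first step:
t(position 0) = 1 + 0.24·t(position 0) + 0.24·t(position 2) + 0.24·t(position 3)
t(position 2) = 1 + 0.12·t(position 0) + 0.28·t(position 2) + 0.36·t(position 3)
t(position 3) = 1 + 0.32·t(position 0) + 0.2·t(position 2) + 0.2·t(position 3)
Solving: t(position 0) = 3.6978, t(position 2) = 3.8511, t(position 3) = 3.6919.
Expected steps from position 3 to position 1: 3.6919.

3.6919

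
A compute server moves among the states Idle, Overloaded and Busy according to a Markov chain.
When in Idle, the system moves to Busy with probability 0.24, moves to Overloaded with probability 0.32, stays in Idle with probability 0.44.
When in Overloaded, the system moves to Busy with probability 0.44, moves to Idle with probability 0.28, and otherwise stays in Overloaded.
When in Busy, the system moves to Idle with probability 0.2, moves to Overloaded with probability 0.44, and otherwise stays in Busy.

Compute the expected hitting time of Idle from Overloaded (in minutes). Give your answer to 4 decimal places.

4.0419

Let t(s) be the expected number of minutes to first reach Idle from state s, with t(Idle) = 0. Conditioning on the first minute:
t(Overloaded) = 1 + 0.28·t(Overloaded) + 0.44·t(Busy)
t(Busy) = 1 + 0.44·t(Overloaded) + 0.36·t(Busy)
Solving: t(Overloaded) = 4.0419, t(Busy) = 4.3413.
Expected minutes from Overloaded to Idle: 4.0419.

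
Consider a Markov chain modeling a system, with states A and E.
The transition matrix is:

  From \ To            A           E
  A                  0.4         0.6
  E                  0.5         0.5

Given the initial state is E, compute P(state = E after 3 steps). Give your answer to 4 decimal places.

Propagate the distribution vector 3 steps from E.
After 0 steps: (0.0000, 1.0000)
After 1 step: (0.5000, 0.5000)
After 2 steps: (0.4500, 0.5500)
After 3 steps: (0.4550, 0.5450)
P(in E after 3 steps) = 0.5450

0.5450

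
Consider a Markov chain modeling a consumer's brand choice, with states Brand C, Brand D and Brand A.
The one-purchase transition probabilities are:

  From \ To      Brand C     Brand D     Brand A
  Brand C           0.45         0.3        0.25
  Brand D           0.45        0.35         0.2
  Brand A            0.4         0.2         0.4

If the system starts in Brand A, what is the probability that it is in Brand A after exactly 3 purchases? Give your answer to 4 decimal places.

Propagate the distribution vector 3 purchases from Brand A.
After 0 purchases: (0.0000, 0.0000, 1.0000)
After 1 purchase: (0.4000, 0.2000, 0.4000)
After 2 purchases: (0.4300, 0.2700, 0.3000)
After 3 purchases: (0.4350, 0.2835, 0.2815)
P(in Brand A after 3 purchases) = 0.2815

0.2815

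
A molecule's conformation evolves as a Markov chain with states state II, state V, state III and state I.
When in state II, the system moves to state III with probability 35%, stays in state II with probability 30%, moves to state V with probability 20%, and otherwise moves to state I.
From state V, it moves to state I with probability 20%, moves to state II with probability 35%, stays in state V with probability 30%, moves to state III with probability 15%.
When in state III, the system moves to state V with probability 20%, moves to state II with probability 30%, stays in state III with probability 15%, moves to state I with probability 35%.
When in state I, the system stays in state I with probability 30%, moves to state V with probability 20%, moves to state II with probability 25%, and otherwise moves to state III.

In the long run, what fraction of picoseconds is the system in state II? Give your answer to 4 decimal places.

0.2989

Let the stationary distribution be π with π = πP and π_1 + π_2 + π_3 + π_4 = 1.
π_1 = 0.3·π_1 + 0.35·π_2 + 0.3·π_3 + 0.25·π_4
π_2 = 0.2·π_1 + 0.3·π_2 + 0.2·π_3 + 0.2·π_4
π_3 = 0.35·π_1 + 0.15·π_2 + 0.15·π_3 + 0.25·π_4
Solving with the normalization constraint gives π = (0.2989, 0.2222, 0.2342, 0.2447).
So the stationary probability of state II is 0.2989.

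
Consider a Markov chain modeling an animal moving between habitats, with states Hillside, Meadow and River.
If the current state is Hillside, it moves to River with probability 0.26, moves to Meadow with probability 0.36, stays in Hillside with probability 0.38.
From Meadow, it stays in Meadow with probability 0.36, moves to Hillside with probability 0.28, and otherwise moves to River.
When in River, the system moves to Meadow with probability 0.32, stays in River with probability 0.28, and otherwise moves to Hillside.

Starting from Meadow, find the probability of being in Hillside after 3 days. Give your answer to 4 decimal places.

Propagate the distribution vector 3 days from Meadow.
After 0 days: (0.0000, 1.0000, 0.0000)
After 1 day: (0.2800, 0.3600, 0.3600)
After 2 days: (0.3512, 0.3456, 0.3032)
After 3 days: (0.3515, 0.3479, 0.3006)
P(in Hillside after 3 days) = 0.3515

0.3515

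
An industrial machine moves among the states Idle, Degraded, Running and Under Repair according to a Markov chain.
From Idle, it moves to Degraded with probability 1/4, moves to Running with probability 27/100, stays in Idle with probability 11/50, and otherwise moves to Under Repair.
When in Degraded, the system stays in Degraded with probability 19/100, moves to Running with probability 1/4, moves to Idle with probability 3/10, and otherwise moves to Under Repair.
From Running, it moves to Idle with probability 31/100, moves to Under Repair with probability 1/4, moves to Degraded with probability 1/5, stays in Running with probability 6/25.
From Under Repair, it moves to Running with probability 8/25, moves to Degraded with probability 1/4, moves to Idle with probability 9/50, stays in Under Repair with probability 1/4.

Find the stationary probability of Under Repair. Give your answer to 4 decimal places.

Let the stationary distribution be π with π = πP and π_1 + π_2 + π_3 + π_4 = 1.
π_1 = 0.22·π_1 + 0.3·π_2 + 0.31·π_3 + 0.18·π_4
π_2 = 0.25·π_1 + 0.19·π_2 + 0.2·π_3 + 0.25·π_4
π_3 = 0.27·π_1 + 0.25·π_2 + 0.24·π_3 + 0.32·π_4
Solving with the normalization constraint gives π = (0.2520, 0.2231, 0.2702, 0.2548).
So the stationary probability of Under Repair is 0.2548.

0.2548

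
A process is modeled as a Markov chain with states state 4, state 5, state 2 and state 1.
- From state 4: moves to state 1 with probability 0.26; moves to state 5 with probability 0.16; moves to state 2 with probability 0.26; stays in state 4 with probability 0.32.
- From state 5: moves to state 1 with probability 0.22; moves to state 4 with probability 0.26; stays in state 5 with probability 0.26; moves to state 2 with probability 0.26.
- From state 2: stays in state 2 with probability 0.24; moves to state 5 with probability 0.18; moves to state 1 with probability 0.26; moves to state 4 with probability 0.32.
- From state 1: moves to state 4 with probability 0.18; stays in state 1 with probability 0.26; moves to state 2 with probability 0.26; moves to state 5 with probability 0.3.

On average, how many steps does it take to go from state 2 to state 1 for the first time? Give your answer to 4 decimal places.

Let t(s) be the expected number of steps to first reach state 1 from state s, with t(state 1) = 0. Conditioning on the first step:
t(state 4) = 1 + 0.32·t(state 4) + 0.16·t(state 5) + 0.26·t(state 2)
t(state 5) = 1 + 0.26·t(state 4) + 0.26·t(state 5) + 0.26·t(state 2)
t(state 2) = 1 + 0.32·t(state 4) + 0.18·t(state 5) + 0.24·t(state 2)
Solving: t(state 4) = 3.9579, t(state 5) = 4.1338, t(state 2) = 3.9613.
Expected steps from state 2 to state 1: 3.9613.

3.9613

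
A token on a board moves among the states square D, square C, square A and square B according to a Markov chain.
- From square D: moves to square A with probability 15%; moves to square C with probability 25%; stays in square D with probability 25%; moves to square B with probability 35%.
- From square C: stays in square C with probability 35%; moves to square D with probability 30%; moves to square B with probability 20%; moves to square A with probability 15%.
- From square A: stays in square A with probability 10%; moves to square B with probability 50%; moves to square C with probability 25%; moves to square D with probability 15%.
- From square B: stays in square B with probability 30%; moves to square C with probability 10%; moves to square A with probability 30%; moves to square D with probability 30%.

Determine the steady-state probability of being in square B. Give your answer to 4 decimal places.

Let the stationary distribution be π with π = πP and π_1 + π_2 + π_3 + π_4 = 1.
π_1 = 0.25·π_1 + 0.3·π_2 + 0.15·π_3 + 0.3·π_4
π_2 = 0.25·π_1 + 0.35·π_2 + 0.25·π_3 + 0.1·π_4
π_3 = 0.15·π_1 + 0.15·π_2 + 0.1·π_3 + 0.3·π_4
Solving with the normalization constraint gives π = (0.2586, 0.2230, 0.1898, 0.3286).
So the stationary probability of square B is 0.3286.

0.3286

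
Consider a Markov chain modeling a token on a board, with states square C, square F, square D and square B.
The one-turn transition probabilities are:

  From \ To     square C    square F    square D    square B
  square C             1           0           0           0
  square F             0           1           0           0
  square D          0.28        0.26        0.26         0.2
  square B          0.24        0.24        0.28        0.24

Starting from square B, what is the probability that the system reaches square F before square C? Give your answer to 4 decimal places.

0.4945

Let h(s) be the probability of absorption at square F starting from transient state s. Then h(square F) = 1 and h(square C) = 0. By first-step analysis:
h(square D) = 0.28·0 + 0.26·1 + 0.26·h(square D) + 0.2·h(square B)
h(square B) = 0.24·0 + 0.24·1 + 0.28·h(square D) + 0.24·h(square B)
Solving: h(square D) = 0.4850, h(square B) = 0.4945.
Starting from square B, the probability is 0.4945.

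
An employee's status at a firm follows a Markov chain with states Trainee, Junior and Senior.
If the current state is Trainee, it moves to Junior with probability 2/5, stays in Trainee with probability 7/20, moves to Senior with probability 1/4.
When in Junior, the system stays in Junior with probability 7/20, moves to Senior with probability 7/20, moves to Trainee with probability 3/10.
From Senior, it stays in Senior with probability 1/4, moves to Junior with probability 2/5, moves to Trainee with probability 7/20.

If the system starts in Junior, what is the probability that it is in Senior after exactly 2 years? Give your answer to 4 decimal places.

Sum over the intermediate state after 1 year:
P = P(Junior→Trainee)·P(Trainee→Senior) + P(Junior→Junior)·P(Junior→Senior) + P(Junior→Senior)·P(Senior→Senior)
  = 0.3×0.25 + 0.35×0.35 + 0.35×0.25
  = 0.0750 + 0.1225 + 0.0875 = 0.2850

0.2850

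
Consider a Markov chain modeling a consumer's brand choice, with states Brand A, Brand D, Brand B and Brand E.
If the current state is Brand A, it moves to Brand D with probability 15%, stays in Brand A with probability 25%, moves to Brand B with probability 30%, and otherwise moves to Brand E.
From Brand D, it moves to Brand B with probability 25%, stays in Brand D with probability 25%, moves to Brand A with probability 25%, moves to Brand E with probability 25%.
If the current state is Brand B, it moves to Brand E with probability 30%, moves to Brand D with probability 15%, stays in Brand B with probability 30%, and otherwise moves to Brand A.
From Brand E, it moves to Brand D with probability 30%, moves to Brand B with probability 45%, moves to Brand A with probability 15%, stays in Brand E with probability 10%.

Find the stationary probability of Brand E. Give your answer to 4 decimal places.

0.2414

Let the stationary distribution be π with π = πP and π_1 + π_2 + π_3 + π_4 = 1.
π_1 = 0.25·π_1 + 0.25·π_2 + 0.25·π_3 + 0.15·π_4
π_2 = 0.15·π_1 + 0.25·π_2 + 0.15·π_3 + 0.3·π_4
π_3 = 0.3·π_1 + 0.25·π_2 + 0.3·π_3 + 0.45·π_4
Solving with the normalization constraint gives π = (0.2259, 0.2069, 0.3259, 0.2414).
So the stationary probability of Brand E is 0.2414.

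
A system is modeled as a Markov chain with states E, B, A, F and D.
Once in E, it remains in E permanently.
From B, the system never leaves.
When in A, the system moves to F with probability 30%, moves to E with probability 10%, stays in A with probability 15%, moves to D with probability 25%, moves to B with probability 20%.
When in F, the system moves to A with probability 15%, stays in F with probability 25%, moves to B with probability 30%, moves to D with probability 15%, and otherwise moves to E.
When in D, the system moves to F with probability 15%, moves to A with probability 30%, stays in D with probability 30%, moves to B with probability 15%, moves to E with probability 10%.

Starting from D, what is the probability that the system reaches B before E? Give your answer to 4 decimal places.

Let h(s) be the probability of absorption at B starting from transient state s. Then h(B) = 1 and h(E) = 0. By first-step analysis:
h(A) = 0.1·0 + 0.2·1 + 0.15·h(A) + 0.3·h(F) + 0.25·h(D)
h(F) = 0.15·0 + 0.3·1 + 0.15·h(A) + 0.25·h(F) + 0.15·h(D)
h(D) = 0.1·0 + 0.15·1 + 0.3·h(A) + 0.15·h(F) + 0.3·h(D)
Solving: h(A) = 0.6546, h(F) = 0.6581, h(D) = 0.6358.
Starting from D, the probability is 0.6358.

0.6358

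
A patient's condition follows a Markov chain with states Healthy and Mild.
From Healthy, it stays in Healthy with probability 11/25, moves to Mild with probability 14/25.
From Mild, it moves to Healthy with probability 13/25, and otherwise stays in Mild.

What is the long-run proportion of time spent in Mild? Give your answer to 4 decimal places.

Let the stationary distribution be π with π = πP and π_1 + π_2 = 1.
π_1 = 0.44·π_1 + 0.52·π_2
Solving with the normalization constraint gives π = (0.4815, 0.5185).
So the stationary probability of Mild is 0.5185.

0.5185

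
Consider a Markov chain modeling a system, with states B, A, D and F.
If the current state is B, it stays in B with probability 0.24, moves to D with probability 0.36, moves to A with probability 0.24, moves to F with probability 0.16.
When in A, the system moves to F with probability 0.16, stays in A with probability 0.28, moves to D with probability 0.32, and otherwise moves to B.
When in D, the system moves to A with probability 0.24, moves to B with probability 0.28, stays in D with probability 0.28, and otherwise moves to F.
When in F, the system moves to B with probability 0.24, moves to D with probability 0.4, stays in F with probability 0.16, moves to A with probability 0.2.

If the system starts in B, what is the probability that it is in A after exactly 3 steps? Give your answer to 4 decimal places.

Propagate the distribution vector 3 steps from B.
After 0 steps: (1.0000, 0.0000, 0.0000, 0.0000)
After 1 step: (0.2400, 0.2400, 0.3600, 0.1600)
After 2 steps: (0.2544, 0.2432, 0.3280, 0.1744)
After 3 steps: (0.2531, 0.2428, 0.3310, 0.1731)
P(in A after 3 steps) = 0.2428

0.2428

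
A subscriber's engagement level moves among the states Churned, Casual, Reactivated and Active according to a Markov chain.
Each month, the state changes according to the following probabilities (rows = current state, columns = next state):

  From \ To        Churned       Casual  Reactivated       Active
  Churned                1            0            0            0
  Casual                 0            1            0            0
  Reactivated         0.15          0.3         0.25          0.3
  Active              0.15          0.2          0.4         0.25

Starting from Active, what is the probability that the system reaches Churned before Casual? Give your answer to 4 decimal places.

Let h(s) be the probability of absorption at Churned starting from transient state s. Then h(Churned) = 1 and h(Casual) = 0. By first-step analysis:
h(Reactivated) = 0.15·1 + 0.3·0 + 0.25·h(Reactivated) + 0.3·h(Active)
h(Active) = 0.15·1 + 0.2·0 + 0.4·h(Reactivated) + 0.25·h(Active)
Solving: h(Reactivated) = 0.3559, h(Active) = 0.3898.
Starting from Active, the probability is 0.3898.

0.3898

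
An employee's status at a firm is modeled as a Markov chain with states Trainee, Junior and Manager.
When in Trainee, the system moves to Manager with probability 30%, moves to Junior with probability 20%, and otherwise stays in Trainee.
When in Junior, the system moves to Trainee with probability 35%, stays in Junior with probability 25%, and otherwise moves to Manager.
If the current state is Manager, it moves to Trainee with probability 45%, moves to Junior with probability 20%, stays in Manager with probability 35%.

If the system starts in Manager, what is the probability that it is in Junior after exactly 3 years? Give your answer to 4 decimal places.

Propagate the distribution vector 3 years from Manager.
After 0 years: (0.0000, 0.0000, 1.0000)
After 1 year: (0.4500, 0.2000, 0.3500)
After 2 years: (0.4525, 0.2100, 0.3375)
After 3 years: (0.4516, 0.2105, 0.3379)
P(in Junior after 3 years) = 0.2105

0.2105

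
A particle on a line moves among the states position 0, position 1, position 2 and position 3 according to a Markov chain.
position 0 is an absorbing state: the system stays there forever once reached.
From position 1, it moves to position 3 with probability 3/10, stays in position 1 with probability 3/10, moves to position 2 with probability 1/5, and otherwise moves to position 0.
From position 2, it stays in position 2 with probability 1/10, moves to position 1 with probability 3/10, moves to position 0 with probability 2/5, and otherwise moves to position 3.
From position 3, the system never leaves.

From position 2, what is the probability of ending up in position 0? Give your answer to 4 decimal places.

0.5965

Let h(s) be the probability of absorption at position 0 starting from transient state s. Then h(position 0) = 1 and h(position 3) = 0. By first-step analysis:
h(position 1) = 0.2·1 + 0.3·h(position 1) + 0.2·h(position 2) + 0.3·0
h(position 2) = 0.4·1 + 0.3·h(position 1) + 0.1·h(position 2) + 0.2·0
Solving: h(position 1) = 0.4561, h(position 2) = 0.5965.
Starting from position 2, the probability is 0.5965.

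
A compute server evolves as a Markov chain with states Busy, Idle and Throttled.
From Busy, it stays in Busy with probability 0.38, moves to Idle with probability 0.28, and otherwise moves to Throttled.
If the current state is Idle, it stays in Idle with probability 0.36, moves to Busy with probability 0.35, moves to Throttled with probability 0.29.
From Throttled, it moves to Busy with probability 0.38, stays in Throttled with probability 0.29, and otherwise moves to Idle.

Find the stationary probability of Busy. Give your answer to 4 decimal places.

Let the stationary distribution be π with π = πP and π_1 + π_2 + π_3 = 1.
π_1 = 0.38·π_1 + 0.35·π_2 + 0.38·π_3
π_2 = 0.28·π_1 + 0.36·π_2 + 0.33·π_3
Solving with the normalization constraint gives π = (0.3704, 0.3211, 0.3085).
So the stationary probability of Busy is 0.3704.

0.3704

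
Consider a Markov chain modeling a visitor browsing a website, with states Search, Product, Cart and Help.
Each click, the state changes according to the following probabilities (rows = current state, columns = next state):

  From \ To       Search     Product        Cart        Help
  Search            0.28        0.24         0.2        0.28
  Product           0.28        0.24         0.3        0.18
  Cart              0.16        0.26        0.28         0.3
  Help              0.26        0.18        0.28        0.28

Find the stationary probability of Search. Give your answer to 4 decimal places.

0.2429

Let the stationary distribution be π with π = πP and π_1 + π_2 + π_3 + π_4 = 1.
π_1 = 0.28·π_1 + 0.28·π_2 + 0.16·π_3 + 0.26·π_4
π_2 = 0.24·π_1 + 0.24·π_2 + 0.26·π_3 + 0.18·π_4
π_3 = 0.2·π_1 + 0.3·π_2 + 0.28·π_3 + 0.28·π_4
Solving with the normalization constraint gives π = (0.2429, 0.2296, 0.2652, 0.2623).
So the stationary probability of Search is 0.2429.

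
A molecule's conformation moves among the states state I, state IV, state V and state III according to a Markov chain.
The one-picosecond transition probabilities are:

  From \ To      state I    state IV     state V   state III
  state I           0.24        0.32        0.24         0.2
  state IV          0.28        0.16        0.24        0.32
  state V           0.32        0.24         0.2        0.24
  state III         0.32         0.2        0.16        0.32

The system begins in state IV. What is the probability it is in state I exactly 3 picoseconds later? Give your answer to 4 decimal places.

Propagate the distribution vector 3 picoseconds from state IV.
After 0 picoseconds: (0.0000, 1.0000, 0.0000, 0.0000)
After 1 picosecond: (0.2800, 0.1600, 0.2400, 0.3200)
After 2 picoseconds: (0.2912, 0.2368, 0.2048, 0.2672)
After 3 picoseconds: (0.2872, 0.2337, 0.2104, 0.2687)
P(in state I after 3 picoseconds) = 0.2872

0.2872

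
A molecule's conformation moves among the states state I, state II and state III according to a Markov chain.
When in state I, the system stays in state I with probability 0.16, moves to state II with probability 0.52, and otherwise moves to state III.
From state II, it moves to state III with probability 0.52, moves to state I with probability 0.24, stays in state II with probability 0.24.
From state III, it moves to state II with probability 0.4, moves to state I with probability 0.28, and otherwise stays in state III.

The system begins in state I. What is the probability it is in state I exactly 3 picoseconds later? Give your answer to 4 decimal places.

Propagate the distribution vector 3 picoseconds from state I.
After 0 picoseconds: (1.0000, 0.0000, 0.0000)
After 1 picosecond: (0.1600, 0.5200, 0.3200)
After 2 picoseconds: (0.2400, 0.3360, 0.4240)
After 3 picoseconds: (0.2378, 0.3750, 0.3872)
P(in state I after 3 picoseconds) = 0.2378

0.2378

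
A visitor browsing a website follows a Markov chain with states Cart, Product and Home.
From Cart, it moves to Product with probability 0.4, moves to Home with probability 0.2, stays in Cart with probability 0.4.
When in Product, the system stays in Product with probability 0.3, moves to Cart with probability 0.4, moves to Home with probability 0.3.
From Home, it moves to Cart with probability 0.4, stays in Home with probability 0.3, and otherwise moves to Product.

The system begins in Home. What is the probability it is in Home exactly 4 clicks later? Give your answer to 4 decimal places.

Propagate the distribution vector 4 clicks from Home.
After 0 clicks: (0.0000, 0.0000, 1.0000)
After 1 click: (0.4000, 0.3000, 0.3000)
After 2 clicks: (0.4000, 0.3400, 0.2600)
After 3 clicks: (0.4000, 0.3400, 0.2600)
After 4 clicks: (0.4000, 0.3400, 0.2600)
P(in Home after 4 clicks) = 0.2600

0.2600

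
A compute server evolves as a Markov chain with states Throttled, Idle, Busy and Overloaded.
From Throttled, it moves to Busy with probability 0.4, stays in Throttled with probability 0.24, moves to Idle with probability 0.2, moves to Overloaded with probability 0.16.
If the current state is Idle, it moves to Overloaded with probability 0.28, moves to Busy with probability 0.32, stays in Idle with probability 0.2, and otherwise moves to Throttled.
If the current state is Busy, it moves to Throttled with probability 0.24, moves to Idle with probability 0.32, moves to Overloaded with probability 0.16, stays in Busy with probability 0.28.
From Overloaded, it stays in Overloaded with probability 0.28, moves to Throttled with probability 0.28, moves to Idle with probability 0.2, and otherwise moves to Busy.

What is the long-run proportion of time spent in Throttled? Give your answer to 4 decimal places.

Let the stationary distribution be π with π = πP and π_1 + π_2 + π_3 + π_4 = 1.
π_1 = 0.24·π_1 + 0.2·π_2 + 0.24·π_3 + 0.28·π_4
π_2 = 0.2·π_1 + 0.2·π_2 + 0.32·π_3 + 0.2·π_4
π_3 = 0.4·π_1 + 0.32·π_2 + 0.28·π_3 + 0.24·π_4
Solving with the normalization constraint gives π = (0.2391, 0.2372, 0.3096, 0.2142).
So the stationary probability of Throttled is 0.2391.

0.2391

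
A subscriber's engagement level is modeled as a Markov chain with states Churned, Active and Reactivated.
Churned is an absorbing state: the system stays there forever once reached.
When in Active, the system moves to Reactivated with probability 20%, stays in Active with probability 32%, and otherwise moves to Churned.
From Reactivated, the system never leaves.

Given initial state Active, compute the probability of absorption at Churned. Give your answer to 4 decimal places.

0.7059

Let h(s) be the probability of absorption at Churned starting from transient state s. Then h(Churned) = 1 and h(Reactivated) = 0. By first-step analysis:
h(Active) = 0.48·1 + 0.32·h(Active) + 0.2·0
Solving: h(Active) = 0.7059.
Starting from Active, the probability is 0.7059.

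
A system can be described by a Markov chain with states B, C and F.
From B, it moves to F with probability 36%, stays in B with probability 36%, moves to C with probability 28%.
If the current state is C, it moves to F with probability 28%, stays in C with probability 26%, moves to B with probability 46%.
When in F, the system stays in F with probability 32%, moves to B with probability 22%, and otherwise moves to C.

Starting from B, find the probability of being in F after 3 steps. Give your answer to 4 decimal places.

Propagate the distribution vector 3 steps from B.
After 0 steps: (1.0000, 0.0000, 0.0000)
After 1 step: (0.3600, 0.2800, 0.3600)
After 2 steps: (0.3376, 0.3392, 0.3232)
After 3 steps: (0.3487, 0.3314, 0.3199)
P(in F after 3 steps) = 0.3199

0.3199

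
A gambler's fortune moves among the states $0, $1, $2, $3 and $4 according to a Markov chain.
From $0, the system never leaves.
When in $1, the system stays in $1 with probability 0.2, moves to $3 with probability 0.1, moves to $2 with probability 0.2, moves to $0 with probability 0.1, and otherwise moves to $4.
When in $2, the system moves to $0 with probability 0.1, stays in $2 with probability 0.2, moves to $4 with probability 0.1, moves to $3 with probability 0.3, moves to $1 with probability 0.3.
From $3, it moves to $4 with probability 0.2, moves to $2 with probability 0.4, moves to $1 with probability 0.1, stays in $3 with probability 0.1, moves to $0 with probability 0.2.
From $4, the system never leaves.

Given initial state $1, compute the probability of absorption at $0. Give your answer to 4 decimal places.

Let h(s) be the probability of absorption at $0 starting from transient state s. Then h($0) = 1 and h($4) = 0. By first-step analysis:
h($1) = 0.1·1 + 0.2·h($1) + 0.2·h($2) + 0.1·h($3) + 0.4·0
h($2) = 0.1·1 + 0.3·h($1) + 0.2·h($2) + 0.3·h($3) + 0.1·0
h($3) = 0.2·1 + 0.1·h($1) + 0.4·h($2) + 0.1·h($3) + 0.2·0
Solving: h($1) = 0.2750, h($2) = 0.3875, h($3) = 0.4250.
Starting from $1, the probability is 0.2750.

0.2750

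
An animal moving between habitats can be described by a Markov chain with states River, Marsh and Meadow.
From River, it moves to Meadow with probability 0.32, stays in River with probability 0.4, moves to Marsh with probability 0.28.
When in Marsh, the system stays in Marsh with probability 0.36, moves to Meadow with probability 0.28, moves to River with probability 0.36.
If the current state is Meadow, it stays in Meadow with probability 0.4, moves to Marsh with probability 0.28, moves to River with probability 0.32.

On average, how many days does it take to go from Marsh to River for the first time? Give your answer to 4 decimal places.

Let t(s) be the expected number of days to first reach River from state s, with t(River) = 0. Conditioning on the first day:
t(Marsh) = 1 + 0.36·t(Marsh) + 0.28·t(Meadow)
t(Meadow) = 1 + 0.28·t(Marsh) + 0.4·t(Meadow)
Solving: t(Marsh) = 2.8796, t(Meadow) = 3.0105.
Expected days from Marsh to River: 2.8796.

2.8796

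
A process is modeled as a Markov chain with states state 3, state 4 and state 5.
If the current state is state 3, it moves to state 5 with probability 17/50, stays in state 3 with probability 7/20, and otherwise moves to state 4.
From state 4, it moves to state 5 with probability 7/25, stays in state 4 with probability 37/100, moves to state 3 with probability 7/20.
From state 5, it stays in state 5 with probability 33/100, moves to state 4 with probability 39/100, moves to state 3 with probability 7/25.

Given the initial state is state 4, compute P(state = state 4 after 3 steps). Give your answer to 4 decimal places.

0.3565

Propagate the distribution vector 3 steps from state 4.
After 0 steps: (0.0000, 1.0000, 0.0000)
After 1 step: (0.3500, 0.3700, 0.2800)
After 2 steps: (0.3304, 0.3546, 0.3150)
After 3 steps: (0.3280, 0.3565, 0.3156)
P(in state 4 after 3 steps) = 0.3565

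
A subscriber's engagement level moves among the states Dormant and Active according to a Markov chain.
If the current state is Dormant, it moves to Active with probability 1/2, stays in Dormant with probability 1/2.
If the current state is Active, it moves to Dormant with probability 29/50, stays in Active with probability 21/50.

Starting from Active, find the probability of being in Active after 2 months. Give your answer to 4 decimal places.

0.4664

Sum over the intermediate state after 1 month:
P = P(Active→Dormant)·P(Dormant→Active) + P(Active→Active)·P(Active→Active)
  = 0.58×0.5 + 0.42×0.42
  = 0.2900 + 0.1764 = 0.4664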